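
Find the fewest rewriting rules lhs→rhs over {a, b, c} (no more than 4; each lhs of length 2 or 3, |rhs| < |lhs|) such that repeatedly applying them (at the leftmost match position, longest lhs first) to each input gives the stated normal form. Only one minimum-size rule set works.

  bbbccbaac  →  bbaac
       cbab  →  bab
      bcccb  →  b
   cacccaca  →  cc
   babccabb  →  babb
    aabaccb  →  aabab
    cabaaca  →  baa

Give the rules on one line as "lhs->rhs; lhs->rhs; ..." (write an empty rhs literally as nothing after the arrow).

bc->; ca->; cb->b

  | bbbccbaac => bbcbaac => bbaac
  | cbab => bab
  | bcccb => ccb => cb => b
  | cacccaca => cccaca => ccca => cc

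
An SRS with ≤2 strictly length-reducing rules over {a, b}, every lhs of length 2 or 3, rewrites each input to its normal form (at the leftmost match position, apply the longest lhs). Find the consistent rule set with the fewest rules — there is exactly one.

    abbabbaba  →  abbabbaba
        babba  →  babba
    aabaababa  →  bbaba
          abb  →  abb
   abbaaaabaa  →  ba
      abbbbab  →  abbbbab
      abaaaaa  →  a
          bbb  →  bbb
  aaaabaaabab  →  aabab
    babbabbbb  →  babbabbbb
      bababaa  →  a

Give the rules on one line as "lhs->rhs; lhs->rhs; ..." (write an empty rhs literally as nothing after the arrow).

  | abbabbaba
  | babba
  | aabaababa => aaababa => bbaba
  | abb

aaa->b; baa->a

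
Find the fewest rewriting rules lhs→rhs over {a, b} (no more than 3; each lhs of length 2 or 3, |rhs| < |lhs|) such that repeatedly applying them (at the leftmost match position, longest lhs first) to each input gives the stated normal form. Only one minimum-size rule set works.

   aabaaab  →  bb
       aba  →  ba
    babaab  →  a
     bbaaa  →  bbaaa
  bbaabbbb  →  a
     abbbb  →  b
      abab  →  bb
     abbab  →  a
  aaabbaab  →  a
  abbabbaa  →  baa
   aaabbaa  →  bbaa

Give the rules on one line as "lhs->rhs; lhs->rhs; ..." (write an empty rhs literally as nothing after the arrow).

ab->b; bbb->a

  | aabaaab => abaaab => baaab => baab => bab => bb
  | aba => ba
  | babaab => bbaab => bbab => bbb => a
  | bbaaa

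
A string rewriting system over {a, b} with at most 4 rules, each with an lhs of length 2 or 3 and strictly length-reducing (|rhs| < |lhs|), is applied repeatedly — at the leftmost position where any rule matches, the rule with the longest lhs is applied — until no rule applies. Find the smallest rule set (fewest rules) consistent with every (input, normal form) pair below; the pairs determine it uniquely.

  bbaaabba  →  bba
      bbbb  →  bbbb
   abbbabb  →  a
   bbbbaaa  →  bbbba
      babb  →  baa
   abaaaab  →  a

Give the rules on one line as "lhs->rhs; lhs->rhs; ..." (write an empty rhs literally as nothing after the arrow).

aaa->a; ab->; abb->aa

  | bbaaabba => bbabba => bbaaa => bba
  | bbbb
  | abbbabb => aababb => aabb => aaa => a
  | bbbbaaa => bbbba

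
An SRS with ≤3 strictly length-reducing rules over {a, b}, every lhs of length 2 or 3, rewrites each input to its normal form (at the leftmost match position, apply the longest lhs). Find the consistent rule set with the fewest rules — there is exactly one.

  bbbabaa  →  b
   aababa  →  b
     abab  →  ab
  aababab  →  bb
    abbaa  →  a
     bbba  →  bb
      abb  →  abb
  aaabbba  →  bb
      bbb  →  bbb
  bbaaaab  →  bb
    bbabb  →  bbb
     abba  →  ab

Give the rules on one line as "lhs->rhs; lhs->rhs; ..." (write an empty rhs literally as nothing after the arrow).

aa->b; ba->

  | bbbabaa => bbbaa => bba => b
  | aababa => bbaba => bba => b
  | abab => ab
  | aababab => bbabab => bbab => bb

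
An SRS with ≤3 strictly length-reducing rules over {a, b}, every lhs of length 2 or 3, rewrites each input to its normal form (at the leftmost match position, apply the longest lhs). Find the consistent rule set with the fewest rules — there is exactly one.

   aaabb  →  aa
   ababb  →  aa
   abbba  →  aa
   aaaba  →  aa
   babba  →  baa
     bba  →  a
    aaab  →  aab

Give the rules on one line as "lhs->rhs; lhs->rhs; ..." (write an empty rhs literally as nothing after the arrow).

aaa->aa; aba->aa; bb->

  | aaabb => aabb => aa
  | ababb => aabb => aa
  | abbba => aba => aa
  | aaaba => aaba => aaa => aa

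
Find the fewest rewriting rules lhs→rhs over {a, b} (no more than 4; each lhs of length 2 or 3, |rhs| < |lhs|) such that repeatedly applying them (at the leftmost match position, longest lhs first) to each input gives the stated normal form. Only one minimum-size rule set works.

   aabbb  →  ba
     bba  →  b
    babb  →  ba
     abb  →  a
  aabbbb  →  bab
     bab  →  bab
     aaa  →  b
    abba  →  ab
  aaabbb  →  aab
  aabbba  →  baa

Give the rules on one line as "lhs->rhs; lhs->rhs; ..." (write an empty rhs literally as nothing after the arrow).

aaa->b; bb->; bba->b; bbb->aa

  | aabbb => aaaa => ba
  | bba => b
  | babb => ba
  | abb => a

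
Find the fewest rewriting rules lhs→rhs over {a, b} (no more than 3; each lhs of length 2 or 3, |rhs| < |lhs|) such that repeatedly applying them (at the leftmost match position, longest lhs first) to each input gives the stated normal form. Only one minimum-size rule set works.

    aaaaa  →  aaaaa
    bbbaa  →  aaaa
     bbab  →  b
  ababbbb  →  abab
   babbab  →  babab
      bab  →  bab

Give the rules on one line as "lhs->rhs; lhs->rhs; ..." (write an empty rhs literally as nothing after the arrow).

abb->ab; bba->; bbb->aa

  | aaaaa
  | bbbaa => aaaa
  | bbab => b
  | ababbbb => ababbb => ababb => abab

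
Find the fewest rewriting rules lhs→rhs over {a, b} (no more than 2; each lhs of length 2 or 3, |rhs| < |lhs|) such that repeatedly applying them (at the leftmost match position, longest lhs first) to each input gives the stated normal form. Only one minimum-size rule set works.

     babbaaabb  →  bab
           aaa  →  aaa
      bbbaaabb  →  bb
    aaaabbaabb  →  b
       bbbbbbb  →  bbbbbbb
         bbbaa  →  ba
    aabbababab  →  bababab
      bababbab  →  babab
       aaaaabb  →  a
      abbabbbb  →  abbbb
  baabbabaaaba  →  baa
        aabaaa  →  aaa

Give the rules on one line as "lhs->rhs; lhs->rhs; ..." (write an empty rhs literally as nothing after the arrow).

aab->; bba->

  | babbaaabb => baaabb => bab
  | aaa
  | bbbaaabb => baabb => bb
  | aaaabbaabb => aabaabb => aabb => b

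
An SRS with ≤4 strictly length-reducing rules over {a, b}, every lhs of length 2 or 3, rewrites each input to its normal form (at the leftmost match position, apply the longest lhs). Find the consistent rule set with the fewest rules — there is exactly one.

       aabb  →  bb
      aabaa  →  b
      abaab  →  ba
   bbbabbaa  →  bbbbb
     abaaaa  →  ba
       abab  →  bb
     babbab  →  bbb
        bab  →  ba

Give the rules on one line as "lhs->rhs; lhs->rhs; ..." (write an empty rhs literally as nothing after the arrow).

aa->; ab->a; aba->b; bba->bb

  | aabb => bb
  | aabaa => baa => b
  | abaab => bab => ba
  | bbbabbaa => bbbbbaa => bbbbba => bbbbb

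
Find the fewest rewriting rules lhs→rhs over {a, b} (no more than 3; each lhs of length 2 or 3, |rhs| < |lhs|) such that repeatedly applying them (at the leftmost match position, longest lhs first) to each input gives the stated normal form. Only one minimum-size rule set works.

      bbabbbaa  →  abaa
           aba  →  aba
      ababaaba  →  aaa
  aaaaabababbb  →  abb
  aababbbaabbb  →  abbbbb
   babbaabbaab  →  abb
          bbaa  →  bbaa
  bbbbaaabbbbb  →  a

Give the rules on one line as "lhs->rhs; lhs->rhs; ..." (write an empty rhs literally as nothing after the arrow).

aab->; bab->a

  | bbabbbaa => babbaa => abaa
  | aba
  | ababaaba => aaaaba => aaa
  | aaaaabababbb => aaaababbb => aaabbb => abb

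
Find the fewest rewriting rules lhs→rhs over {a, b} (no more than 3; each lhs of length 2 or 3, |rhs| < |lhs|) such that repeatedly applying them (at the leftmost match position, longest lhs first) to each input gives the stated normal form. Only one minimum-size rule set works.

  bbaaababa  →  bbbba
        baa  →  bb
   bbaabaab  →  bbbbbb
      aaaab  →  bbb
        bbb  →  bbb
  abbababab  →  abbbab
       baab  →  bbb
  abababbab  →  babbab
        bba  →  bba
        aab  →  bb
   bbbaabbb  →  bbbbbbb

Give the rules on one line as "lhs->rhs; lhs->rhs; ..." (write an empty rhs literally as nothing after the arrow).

  | bbaaababa => bbbababa => bbbba
  | baa => bb
  | bbaabaab => bbbbaab => bbbbbb
  | aaaab => baab => bbb

aa->b; aba->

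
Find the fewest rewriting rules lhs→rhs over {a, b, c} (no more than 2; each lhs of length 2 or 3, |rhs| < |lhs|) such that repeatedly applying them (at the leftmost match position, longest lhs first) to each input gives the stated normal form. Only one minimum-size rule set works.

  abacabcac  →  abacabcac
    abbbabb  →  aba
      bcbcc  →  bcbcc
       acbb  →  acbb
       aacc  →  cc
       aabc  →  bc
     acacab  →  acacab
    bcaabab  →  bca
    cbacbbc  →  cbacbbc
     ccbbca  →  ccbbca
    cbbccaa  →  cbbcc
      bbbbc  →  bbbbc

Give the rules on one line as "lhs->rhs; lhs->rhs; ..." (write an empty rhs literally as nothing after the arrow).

aa->; bab->a

  | abacabcac
  | abbbabb => abbab => aba
  | bcbcc
  | acbb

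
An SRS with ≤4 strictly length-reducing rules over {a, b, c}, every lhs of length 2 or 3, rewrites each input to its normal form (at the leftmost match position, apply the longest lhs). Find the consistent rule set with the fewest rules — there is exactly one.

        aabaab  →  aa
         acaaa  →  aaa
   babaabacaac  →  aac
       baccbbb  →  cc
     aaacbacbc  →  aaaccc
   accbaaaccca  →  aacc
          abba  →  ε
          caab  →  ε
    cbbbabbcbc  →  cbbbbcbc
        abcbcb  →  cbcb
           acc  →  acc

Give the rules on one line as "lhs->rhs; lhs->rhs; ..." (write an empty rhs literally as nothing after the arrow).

ab->; ba->; ca->; ccb->cc

  | aabaab => aaab => aa
  | acaaa => aaa
  | babaabacaac => baabacaac => abacaac => acaac => aac
  | baccbbb => ccbbb => ccbb => ccb => cc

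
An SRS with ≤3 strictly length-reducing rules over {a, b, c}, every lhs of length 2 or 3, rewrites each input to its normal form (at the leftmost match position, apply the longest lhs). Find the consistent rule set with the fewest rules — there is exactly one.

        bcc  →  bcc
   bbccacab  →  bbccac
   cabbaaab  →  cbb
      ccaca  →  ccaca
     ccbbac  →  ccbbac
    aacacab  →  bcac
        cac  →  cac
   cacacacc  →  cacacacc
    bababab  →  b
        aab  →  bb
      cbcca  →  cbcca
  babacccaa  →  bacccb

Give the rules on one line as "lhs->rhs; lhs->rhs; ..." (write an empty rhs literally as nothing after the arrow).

aa->b; ab->

  | bcc
  | bbccacab => bbccac
  | cabbaaab => cbaaab => cbbab => cbb
  | ccaca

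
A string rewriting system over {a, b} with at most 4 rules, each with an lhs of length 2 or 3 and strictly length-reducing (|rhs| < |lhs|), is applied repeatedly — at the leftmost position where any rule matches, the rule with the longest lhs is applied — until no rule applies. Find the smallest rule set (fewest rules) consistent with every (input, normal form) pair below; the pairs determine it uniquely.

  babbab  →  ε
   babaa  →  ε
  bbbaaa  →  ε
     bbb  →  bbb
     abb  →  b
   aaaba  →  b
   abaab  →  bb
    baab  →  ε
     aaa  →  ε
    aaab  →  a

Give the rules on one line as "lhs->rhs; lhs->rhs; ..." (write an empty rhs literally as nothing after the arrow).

  | babbab => abab => ab => ε
  | babaa => aaa => ba => ε
  | bbbaaa => bbaa => ba => ε
  | bbb

aa->b; ab->; ba->; bab->a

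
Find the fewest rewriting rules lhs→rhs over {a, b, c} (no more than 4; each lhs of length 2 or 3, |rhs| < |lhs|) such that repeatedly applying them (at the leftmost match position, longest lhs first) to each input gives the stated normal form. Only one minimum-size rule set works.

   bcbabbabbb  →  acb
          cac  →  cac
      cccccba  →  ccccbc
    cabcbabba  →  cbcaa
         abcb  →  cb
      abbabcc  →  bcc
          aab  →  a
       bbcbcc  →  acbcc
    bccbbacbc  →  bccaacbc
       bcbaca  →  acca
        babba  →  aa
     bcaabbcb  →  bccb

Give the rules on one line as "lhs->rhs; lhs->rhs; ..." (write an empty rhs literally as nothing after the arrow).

ab->; bb->a; cba->bc

  | bcbabbabbb => bbcbbabbb => acbbabbb => acaabbb => acabb => acb
  | cac
  | cccccba => ccccbc
  | cabcbabba => ccbabba => cbcbba => cbcaa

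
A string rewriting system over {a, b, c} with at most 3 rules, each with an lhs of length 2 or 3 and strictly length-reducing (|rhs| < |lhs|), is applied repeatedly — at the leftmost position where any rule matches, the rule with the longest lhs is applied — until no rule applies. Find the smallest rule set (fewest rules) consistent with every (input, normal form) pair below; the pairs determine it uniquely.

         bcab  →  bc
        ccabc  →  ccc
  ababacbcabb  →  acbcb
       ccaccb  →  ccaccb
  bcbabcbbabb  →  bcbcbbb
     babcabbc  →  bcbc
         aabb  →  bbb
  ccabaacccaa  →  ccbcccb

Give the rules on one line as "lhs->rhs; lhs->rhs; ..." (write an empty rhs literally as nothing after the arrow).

  | bcab => bc
  | ccabc => ccc
  | ababacbcabb => abacbcabb => acbcabb => acbcb
  | ccaccb

aa->b; ab->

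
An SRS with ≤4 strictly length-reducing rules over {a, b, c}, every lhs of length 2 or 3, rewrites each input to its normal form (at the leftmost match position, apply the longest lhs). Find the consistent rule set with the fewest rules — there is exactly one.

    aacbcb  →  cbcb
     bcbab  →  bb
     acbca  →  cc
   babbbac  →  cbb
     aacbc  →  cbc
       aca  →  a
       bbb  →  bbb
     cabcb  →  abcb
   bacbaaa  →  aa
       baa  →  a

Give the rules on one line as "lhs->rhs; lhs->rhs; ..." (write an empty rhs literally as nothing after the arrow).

ac->c; ba->c; bcc->b; ca->a

  | aacbcb => acbcb => cbcb
  | bcbab => bccb => bb
  | acbca => cbca => cba => cc
  | babbbac => cbbbac => cbbcc => cbb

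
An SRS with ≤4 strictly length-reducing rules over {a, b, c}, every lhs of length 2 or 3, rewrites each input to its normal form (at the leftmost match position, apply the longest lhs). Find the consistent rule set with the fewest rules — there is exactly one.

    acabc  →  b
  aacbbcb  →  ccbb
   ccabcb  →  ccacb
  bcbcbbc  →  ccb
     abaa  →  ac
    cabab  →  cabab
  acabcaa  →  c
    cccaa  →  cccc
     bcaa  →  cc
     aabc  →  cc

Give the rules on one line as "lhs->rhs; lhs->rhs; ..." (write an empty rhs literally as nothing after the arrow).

  | acabc => bbc => b
  | aacbbcb => ccbbcb => ccbb
  | ccabcb => ccacb
  | bcbcbbc => cbcbbc => ccbbc => ccb

aa->c; aca->b; bbc->b; bc->c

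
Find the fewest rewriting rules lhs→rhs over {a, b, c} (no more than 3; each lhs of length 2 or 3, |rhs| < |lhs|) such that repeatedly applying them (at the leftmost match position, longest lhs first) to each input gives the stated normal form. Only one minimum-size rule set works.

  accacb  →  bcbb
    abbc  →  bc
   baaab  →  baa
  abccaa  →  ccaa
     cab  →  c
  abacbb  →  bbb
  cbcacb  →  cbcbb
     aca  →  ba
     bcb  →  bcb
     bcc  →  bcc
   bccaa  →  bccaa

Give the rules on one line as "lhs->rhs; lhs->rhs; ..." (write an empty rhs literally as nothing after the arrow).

  | accacb => bcacb => bcbb
  | abbc => bc
  | baaab => baa
  | abccaa => ccaa

ab->; ac->b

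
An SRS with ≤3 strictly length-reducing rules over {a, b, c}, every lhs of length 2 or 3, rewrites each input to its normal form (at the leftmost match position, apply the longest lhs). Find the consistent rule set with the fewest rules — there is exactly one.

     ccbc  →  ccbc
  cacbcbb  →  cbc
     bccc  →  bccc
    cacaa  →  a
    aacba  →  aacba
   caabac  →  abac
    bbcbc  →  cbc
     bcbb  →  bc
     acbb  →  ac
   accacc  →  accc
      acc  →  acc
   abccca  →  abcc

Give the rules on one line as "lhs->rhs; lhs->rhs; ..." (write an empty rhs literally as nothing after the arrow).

bb->; ca->

  | ccbc
  | cacbcbb => cbcbb => cbc
  | bccc
  | cacaa => caa => a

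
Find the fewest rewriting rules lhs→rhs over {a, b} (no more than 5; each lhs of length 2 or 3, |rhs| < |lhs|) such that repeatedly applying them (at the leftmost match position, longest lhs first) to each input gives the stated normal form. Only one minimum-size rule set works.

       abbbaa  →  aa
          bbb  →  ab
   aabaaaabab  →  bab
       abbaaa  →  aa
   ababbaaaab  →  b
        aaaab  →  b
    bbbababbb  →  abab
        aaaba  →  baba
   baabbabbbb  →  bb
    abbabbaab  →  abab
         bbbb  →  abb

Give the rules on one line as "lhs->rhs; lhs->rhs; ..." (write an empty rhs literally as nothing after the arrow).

  | abbbaa => aabaa => aa
  | bbb => ab
  | aabaaaabab => aaaabab => baabab => bab
  | abbaaa => aabaa => aa

aaa->ba; aab->; bba->ab; bbb->ab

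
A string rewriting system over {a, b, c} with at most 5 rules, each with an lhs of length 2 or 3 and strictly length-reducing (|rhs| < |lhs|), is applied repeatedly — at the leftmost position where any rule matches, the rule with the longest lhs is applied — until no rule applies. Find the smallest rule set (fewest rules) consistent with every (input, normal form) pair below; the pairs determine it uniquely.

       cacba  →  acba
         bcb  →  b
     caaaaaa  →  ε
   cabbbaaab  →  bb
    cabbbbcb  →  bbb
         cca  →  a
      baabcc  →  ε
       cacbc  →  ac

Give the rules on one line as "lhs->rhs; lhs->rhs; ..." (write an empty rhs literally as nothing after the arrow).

  | cacba => acba
  | bcb => b
  | caaaaaa => aaaaaa => aaaa => aa => ε
  | cabbbaaab => abbbaaab => bbaaab => bbab => bb

aa->; ab->; bc->; ca->a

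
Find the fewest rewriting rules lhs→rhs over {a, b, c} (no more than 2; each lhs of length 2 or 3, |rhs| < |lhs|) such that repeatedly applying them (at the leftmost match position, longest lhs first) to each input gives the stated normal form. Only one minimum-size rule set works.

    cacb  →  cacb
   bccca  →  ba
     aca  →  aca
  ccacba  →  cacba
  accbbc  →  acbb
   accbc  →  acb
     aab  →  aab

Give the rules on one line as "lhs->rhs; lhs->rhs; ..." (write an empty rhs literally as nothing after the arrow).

  | cacb
  | bccca => bcca => bca => ba
  | aca
  | ccacba => cacba

bc->b; cc->c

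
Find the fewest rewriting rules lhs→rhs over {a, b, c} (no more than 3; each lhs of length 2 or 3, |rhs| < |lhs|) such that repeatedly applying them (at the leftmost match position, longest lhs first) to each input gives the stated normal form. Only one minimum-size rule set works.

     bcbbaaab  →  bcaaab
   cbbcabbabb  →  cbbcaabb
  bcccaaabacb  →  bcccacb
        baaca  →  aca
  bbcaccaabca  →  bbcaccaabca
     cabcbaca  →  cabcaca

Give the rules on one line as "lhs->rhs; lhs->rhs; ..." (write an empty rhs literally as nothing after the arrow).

  | bcbbaaab => bcbaaab => bcaaab
  | cbbcabbabb => cbbcababb => cbbcaabb
  | bcccaaabacb => bcccaaaacb => bcccaaacb => bcccaacb => bcccacb
  | baaca => aaca => aca

aac->ac; ba->a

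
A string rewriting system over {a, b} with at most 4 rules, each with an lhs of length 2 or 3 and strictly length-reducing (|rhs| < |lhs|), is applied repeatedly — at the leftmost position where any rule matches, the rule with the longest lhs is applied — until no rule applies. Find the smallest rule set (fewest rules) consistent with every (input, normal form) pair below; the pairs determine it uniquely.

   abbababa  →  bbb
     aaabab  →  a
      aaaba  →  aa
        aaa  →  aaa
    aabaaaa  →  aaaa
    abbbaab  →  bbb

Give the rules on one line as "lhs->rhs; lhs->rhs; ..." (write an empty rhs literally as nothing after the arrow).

ab->; aba->; ba->b

  | abbababa => bababa => bbaba => bbba => bbb
  | aaabab => aab => a
  | aaaba => aa
  | aaa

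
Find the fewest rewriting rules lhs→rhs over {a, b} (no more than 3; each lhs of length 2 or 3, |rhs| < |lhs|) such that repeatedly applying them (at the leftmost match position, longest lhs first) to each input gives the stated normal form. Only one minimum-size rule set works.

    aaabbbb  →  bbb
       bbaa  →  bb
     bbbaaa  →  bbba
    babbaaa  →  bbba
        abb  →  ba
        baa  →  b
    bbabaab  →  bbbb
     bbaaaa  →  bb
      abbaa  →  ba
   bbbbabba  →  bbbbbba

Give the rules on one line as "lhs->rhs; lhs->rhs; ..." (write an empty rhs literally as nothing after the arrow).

  | aaabbbb => abbbb => babb => bbb
  | bbaa => bb
  | bbbaaa => bbba
  | babbaaa => bbbaaa => bbba

aa->; abb->ba; bab->bb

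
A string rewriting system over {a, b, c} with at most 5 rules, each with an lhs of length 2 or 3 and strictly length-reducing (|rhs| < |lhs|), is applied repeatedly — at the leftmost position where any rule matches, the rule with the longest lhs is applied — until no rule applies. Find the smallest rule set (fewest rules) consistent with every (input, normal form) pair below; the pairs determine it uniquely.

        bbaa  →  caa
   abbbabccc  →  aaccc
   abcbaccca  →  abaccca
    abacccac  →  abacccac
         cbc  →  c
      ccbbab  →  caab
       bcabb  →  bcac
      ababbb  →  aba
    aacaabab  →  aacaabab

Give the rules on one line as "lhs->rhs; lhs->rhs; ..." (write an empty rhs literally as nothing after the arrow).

bb->c; bcc->cc; cb->; cbb->a

  | bbaa => caa
  | abbbabccc => acbabccc => aabccc => aaccc
  | abcbaccca => abaccca
  | abacccac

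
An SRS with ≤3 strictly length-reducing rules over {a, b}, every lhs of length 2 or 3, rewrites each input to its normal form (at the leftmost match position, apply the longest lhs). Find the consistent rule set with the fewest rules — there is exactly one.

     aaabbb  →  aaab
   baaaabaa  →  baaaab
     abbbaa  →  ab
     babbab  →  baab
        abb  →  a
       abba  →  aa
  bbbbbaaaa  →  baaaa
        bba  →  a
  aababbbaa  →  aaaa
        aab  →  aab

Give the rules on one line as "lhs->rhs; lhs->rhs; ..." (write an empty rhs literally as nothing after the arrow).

aba->ab; bb->

  | aaabbb => aaab
  | baaaabaa => baaaaba => baaaab
  | abbbaa => abaa => aba => ab
  | babbab => baab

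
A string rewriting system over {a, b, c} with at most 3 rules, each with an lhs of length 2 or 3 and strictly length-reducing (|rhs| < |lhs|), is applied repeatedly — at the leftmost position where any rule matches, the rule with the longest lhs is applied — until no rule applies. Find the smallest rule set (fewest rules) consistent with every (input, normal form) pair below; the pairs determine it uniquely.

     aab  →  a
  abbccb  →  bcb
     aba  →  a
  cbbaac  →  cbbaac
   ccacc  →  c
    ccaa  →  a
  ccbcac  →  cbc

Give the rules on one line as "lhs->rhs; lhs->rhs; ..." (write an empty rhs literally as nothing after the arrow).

  | aab => a
  | abbccb => bccb => bcb
  | aba => a
  | cbbaac

ab->; ca->; cc->c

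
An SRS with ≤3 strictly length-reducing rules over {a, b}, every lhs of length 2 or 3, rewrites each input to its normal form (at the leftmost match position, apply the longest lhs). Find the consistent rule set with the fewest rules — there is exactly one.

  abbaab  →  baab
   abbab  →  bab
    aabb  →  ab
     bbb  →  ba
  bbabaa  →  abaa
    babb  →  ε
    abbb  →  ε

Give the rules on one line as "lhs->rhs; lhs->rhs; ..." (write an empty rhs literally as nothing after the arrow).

  | abbaab => baab
  | abbab => bab
  | aabb => ab
  | bbb => ba

abb->b; bb->; bbb->ba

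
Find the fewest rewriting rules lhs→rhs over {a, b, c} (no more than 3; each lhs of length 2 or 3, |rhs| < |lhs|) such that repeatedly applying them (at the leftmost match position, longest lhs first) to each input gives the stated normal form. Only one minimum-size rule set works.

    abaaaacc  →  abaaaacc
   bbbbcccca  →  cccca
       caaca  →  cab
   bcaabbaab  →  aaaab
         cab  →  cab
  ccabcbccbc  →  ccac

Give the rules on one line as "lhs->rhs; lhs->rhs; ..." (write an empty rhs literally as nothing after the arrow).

  | abaaaacc
  | bbbbcccca => bbcccca => cccca
  | caaca => cab
  | bcaabbaab => aabbaab => aaaab

aca->b; bb->; bc->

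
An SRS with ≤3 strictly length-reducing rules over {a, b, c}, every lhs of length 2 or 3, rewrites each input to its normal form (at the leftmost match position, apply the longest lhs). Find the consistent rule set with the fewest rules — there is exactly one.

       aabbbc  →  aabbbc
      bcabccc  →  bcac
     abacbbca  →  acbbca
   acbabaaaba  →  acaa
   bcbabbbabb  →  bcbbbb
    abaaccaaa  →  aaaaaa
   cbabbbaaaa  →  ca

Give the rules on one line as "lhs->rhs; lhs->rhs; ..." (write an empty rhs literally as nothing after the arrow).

ba->; cc->a

  | aabbbc
  | bcabccc => bcabac => bcac
  | abacbbca => acbbca
  | acbabaaaba => acbaaaba => acaaba => acaa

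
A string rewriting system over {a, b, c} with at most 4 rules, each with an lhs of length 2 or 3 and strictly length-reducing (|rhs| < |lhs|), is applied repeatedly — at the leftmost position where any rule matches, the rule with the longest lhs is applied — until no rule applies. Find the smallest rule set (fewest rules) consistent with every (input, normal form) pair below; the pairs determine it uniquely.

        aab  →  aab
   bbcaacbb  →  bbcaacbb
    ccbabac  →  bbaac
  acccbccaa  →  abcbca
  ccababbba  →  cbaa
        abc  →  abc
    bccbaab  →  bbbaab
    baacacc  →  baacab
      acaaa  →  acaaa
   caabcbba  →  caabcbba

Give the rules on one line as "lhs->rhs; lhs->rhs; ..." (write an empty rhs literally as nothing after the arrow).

  | aab
  | bbcaacbb
  | ccbabac => bbabac => bbaac
  | acccbccaa => abcbccaa => abcbca

bab->ba; cc->b; cca->c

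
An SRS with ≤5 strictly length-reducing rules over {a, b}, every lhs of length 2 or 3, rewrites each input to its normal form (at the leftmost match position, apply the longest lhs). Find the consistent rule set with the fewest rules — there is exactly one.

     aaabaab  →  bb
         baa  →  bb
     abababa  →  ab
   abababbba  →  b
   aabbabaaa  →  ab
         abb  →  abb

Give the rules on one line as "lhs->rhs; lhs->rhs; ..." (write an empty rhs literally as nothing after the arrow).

aa->b; aba->ab; bab->; bbb->

  | aaabaab => babaab => aab => bb
  | baa => bb
  | abababa => abbaba => aba => ab
  | abababbba => abbabbba => abbba => aa => b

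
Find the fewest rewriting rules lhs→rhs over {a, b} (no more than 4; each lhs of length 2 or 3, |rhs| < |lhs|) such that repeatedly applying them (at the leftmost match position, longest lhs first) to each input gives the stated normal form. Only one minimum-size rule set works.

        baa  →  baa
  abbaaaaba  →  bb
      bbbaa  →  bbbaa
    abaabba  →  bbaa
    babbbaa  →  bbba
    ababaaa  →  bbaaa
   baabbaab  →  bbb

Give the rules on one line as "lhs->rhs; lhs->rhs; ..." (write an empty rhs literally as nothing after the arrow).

  | baa
  | abbaaaaba => baaaaaba => baaaab => baaab => baab => bab => bb
  | bbbaa
  | abaabba => babba => bbaa

ab->b; aba->b; abb->ba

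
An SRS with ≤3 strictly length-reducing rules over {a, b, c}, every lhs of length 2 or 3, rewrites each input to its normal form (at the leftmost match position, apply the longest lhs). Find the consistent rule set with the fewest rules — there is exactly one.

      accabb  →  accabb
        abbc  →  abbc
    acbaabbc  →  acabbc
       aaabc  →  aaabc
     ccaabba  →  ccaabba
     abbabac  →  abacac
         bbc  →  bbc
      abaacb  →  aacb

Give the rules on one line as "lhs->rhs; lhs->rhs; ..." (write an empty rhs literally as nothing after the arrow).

  | accabb
  | abbc
  | acbaabbc => acabbc
  | aaabc

baa->a; bab->ac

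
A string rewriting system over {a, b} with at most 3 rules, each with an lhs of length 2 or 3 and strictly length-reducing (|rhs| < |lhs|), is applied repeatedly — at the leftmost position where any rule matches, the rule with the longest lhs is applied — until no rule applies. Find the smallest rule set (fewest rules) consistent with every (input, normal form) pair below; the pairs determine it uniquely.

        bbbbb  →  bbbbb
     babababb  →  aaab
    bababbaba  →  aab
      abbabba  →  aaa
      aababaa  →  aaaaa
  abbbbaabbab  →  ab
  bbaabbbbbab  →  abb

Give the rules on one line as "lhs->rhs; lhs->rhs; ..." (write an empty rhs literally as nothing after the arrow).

  | bbbbb
  | babababb => aababb => aaab
  | bababbaba => aabbaba => aabaa => aaba => aab
  | abbabba => ababa => aaa

ba->b; bab->a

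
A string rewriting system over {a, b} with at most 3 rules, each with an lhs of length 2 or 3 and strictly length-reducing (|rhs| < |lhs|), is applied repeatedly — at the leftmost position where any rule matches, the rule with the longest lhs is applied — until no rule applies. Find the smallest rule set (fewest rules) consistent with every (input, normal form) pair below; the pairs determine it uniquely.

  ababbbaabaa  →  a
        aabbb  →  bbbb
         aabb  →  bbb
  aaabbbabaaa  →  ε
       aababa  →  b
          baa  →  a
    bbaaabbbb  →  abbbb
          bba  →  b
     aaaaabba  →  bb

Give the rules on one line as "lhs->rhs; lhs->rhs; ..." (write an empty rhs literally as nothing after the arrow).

aa->b; ba->

  | ababbbaabaa => abbbaabaa => abbabaa => abbaa => aba => a
  | aabbb => bbbb
  | aabb => bbb
  | aaabbbabaaa => babbbabaaa => bbbabaaa => bbbaaa => bbaa => ba => ε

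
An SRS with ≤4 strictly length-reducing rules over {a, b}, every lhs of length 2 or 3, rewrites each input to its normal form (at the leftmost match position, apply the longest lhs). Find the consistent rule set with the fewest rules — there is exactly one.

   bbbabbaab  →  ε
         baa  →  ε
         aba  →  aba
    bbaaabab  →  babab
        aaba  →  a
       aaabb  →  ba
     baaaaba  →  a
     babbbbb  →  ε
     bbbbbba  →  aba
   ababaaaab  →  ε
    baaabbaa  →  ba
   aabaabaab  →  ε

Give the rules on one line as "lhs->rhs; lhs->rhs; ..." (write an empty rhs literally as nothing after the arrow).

aa->b; bb->; bbb->ab

  | bbbabbaab => ababbaab => abaaab => abbab => aab => bb => ε
  | baa => bb => ε
  | aba
  | bbaaabab => aaabab => babab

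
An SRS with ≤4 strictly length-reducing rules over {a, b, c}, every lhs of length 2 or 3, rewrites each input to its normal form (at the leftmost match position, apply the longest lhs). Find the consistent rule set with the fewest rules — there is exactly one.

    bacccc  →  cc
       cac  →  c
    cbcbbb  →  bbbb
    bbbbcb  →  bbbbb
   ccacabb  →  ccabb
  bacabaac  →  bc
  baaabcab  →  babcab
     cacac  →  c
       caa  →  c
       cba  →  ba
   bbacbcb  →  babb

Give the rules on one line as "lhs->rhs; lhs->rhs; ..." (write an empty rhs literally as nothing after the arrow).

  | bacccc => accc => cc
  | cac => c
  | cbcbbb => bcbbb => bbbb
  | bbbbcb => bbbbb

aa->; ac->; bac->a; cb->b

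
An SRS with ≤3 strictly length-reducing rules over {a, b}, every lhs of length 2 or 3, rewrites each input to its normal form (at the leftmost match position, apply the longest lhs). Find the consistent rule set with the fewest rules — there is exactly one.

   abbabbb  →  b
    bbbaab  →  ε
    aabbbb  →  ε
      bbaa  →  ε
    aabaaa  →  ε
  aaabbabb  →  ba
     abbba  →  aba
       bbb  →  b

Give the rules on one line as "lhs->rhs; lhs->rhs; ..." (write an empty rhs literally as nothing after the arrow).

aa->; aaa->b; bb->

  | abbabbb => aabbb => bbb => b
  | bbbaab => baab => bb => ε
  | aabbbb => bbbb => bb => ε
  | bbaa => aa => ε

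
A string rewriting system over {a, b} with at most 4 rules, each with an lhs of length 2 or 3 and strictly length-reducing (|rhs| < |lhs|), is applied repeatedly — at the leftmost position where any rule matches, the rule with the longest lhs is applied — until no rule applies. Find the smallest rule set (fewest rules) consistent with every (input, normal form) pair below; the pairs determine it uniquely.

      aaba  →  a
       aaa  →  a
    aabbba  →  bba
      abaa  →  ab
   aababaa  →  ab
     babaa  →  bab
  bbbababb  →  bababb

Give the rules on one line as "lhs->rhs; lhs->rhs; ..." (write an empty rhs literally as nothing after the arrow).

aa->; aab->; bbb->b

  | aaba => a
  | aaa => a
  | aabbba => bba
  | abaa => ab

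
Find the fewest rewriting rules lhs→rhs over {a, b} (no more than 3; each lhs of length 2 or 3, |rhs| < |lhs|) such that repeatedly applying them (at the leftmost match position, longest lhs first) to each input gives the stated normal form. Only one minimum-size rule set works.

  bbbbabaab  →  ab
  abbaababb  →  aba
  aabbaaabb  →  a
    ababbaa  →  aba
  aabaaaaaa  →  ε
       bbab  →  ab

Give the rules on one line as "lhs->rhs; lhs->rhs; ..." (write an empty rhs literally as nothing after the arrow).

  | bbbbabaab => bbabaab => abaab => abaa => ab
  | abbaababb => aaababb => ababb => aba
  | aabbaaabb => aabaaabb => aaaaabb => aaabb => abb => a
  | ababbaa => abaaa => aba

aa->; aab->aa; bb->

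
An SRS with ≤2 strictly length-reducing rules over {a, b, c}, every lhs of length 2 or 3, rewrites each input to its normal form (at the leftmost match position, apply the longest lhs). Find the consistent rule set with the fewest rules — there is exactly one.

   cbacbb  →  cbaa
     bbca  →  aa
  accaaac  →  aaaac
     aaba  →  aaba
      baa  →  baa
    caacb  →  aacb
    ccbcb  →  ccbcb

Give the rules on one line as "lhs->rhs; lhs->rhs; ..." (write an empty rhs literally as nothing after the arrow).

  | cbacbb => cbaca => cbaa
  | bbca => aca => aa
  | accaaac => acaaac => aaaac
  | aaba

bb->a; ca->a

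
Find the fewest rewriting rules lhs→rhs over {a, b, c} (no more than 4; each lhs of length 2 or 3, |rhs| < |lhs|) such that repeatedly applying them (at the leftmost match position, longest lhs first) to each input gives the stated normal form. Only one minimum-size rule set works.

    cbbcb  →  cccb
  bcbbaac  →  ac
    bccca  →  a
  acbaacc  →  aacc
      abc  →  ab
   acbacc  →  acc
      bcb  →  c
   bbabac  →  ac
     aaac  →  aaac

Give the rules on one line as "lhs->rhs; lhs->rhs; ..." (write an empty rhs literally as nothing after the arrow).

  | cbbcb => cccb
  | bcbbaac => bbbaac => cbaac => caac => ac
  | bccca => bcca => bca => ba => a
  | acbaacc => acaacc => aacc

ba->a; bb->c; bc->b; ca->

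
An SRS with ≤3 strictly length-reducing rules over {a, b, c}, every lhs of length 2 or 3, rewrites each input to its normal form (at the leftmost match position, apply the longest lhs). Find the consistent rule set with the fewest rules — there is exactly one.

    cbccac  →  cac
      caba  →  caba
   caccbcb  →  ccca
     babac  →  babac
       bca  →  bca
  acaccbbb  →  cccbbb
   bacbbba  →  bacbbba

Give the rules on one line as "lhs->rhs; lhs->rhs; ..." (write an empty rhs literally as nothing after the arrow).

  | cbccac => cac
  | caba
  | caccbcb => cccbcb => ccca
  | babac

acc->cc; bcb->a; bcc->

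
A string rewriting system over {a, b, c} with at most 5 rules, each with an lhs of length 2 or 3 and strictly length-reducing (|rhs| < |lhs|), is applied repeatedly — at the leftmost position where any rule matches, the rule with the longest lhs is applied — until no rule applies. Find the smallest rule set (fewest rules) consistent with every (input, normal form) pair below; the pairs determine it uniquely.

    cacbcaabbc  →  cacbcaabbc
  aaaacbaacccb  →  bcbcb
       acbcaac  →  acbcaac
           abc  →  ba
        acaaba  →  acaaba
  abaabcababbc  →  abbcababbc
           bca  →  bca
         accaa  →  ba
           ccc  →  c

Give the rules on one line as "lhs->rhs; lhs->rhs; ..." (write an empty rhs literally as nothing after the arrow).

aaa->ba; abc->ba; baa->b; cc->

  | cacbcaabbc
  | aaaacbaacccb => baacbaacccb => bcbaacccb => bcbcccb => bcbcb
  | acbcaac
  | abc => ba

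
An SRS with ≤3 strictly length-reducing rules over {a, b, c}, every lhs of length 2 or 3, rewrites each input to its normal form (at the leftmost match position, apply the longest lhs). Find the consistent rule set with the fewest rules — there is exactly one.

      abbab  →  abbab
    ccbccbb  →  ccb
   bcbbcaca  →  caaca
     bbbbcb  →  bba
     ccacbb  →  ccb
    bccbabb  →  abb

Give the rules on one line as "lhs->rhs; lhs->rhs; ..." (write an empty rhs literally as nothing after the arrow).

  | abbab
  | ccbccbb => ccacbb => ccb
  | bcbbcaca => cbcaca => caaca
  | bbbbcb => bbbc => bba

acb->; bc->a; bcb->c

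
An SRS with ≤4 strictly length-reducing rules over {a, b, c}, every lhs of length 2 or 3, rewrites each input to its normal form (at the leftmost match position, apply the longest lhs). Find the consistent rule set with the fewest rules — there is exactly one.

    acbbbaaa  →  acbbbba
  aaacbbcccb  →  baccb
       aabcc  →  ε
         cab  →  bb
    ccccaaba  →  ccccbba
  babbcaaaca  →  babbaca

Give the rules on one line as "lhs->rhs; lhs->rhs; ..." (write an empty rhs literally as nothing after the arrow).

  | acbbbaaa => acbbbba
  | aaacbbcccb => bacbbcccb => bacbccb => baccb
  | aabcc => bbcc => bc => ε
  | cab => bb

aa->b; bc->; cab->bb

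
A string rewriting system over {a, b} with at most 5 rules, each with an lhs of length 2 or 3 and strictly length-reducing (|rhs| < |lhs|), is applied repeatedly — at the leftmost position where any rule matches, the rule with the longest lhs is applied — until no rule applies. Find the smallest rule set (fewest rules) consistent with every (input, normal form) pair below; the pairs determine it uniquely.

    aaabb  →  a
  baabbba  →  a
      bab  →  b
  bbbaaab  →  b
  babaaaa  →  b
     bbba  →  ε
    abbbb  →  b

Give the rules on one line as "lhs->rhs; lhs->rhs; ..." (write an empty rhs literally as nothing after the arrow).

  | aaabb => aab => a
  | baabbba => bbbba => bba => a
  | bab => b
  | bbbaaab => baaab => bab => b

ab->; ba->; baa->b; bb->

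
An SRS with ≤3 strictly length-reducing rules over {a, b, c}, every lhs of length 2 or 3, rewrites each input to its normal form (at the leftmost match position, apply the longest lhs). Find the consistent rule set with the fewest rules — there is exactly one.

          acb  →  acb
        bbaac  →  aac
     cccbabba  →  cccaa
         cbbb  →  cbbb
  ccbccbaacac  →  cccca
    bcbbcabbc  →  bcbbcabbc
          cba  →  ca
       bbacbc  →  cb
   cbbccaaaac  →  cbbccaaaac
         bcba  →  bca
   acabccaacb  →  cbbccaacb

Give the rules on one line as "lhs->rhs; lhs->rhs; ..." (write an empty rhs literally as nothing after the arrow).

aca->cb; ba->a; cbc->ca

  | acb
  | bbaac => baac => aac
  | cccbabba => cccabba => cccaba => cccaa
  | cbbb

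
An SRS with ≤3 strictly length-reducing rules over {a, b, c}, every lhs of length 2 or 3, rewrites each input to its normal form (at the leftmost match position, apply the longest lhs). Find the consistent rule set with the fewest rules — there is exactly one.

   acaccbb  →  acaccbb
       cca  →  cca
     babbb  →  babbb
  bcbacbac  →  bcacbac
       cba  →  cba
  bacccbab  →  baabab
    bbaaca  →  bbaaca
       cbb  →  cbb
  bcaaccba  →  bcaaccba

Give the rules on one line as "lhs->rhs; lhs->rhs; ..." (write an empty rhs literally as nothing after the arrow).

  | acaccbb
  | cca
  | babbb
  | bcbacbac => bcacbac

bcb->bc; ccc->a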